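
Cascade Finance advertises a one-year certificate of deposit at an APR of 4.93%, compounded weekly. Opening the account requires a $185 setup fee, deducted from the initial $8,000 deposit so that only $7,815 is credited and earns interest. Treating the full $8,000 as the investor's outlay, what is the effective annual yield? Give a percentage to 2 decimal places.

2.62%

Value after one year: 7,815 × (1 + 0.0493/52)^52 = 7,815 × 1.050511 = $8,209.74.
Effective yield on the $8,000 outlay: 8,209.74 / 8,000 − 1 = 0.026218 = 2.62%.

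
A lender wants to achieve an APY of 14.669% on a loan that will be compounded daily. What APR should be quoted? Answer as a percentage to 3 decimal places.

13.691%

(1 + r/365)^365 − 1 = 0.14669, so 1 + r/365 = 1.14669^(1/365).
r/365 = 0.000375, so r = 0.136905 = 13.691%.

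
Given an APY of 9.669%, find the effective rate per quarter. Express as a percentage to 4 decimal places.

2.3342%

The per-quarter rate i satisfies (1 + i)^4 = 1 + 0.09669.
i = 1.09669^(1/4) − 1 = 0.0233424 = 2.3342%.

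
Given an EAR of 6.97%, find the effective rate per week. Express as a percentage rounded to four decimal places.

The per-week rate i satisfies (1 + i)^52 = 1 + 0.0697.
i = 1.0697^(1/52) − 1 = 0.0012966 = 0.1297%.

0.1297%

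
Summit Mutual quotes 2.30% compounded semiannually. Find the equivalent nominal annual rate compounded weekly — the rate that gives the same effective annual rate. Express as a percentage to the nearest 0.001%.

2.287%

EAR = (1 + 0.0230/2)^2 − 1 = 0.023132.
Solve (1 + r/52)^52 = 1.023132: r/52 = 1.023132^(1/52) − 1 = 0.000440, so r = 0.022874 = 2.287%.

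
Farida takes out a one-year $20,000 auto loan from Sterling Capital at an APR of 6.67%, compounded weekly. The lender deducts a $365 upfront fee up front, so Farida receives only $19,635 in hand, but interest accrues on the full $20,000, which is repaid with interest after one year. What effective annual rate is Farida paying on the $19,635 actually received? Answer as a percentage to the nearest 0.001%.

Amount owed after one year: 20,000 × (1 + 0.0667/52)^52 = 20,000 × 1.068929 = $21,378.58.
Effective rate on net proceeds: 21,378.58 / 19,635 − 1 = 0.088800 = 8.880%.

8.880%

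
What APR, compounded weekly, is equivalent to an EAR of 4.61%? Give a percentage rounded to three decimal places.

(1 + r/52)^52 − 1 = 0.0461, so 1 + r/52 = 1.0461^(1/52).
r/52 = 0.000867, so r = 0.045088 = 4.509%.

4.509%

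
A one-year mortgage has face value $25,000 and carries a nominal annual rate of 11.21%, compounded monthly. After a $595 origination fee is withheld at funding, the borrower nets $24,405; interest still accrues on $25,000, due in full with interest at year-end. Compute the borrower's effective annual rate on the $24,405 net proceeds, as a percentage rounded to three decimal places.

Amount owed after one year: 25,000 × (1 + 0.1121/12)^12 = 25,000 × 1.118043 = $27,951.07.
Effective rate on net proceeds: 27,951.07 / 24,405 − 1 = 0.145301 = 14.530%.

14.530%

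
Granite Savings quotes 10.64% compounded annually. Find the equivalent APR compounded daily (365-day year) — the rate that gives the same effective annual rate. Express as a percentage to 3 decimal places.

10.113%

Compounded annually, EAR = nominal = 0.106400.
Solve (1 + r/365)^365 = 1.106400: r/365 = 1.106400^(1/365) − 1 = 0.000277, so r = 0.101126 = 10.113%.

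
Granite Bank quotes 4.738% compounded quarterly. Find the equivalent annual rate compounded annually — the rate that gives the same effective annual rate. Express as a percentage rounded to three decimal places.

EAR = (1 + 0.04738/4)^4 − 1 = 0.048228.
Compounded annually, the equivalent nominal rate is the EAR itself: 4.823%.

4.823%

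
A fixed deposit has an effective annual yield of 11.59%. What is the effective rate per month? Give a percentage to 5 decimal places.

0.91803%

The per-month rate i satisfies (1 + i)^12 = 1 + 0.1159.
i = 1.1159^(1/12) − 1 = 0.0091803 = 0.91803%.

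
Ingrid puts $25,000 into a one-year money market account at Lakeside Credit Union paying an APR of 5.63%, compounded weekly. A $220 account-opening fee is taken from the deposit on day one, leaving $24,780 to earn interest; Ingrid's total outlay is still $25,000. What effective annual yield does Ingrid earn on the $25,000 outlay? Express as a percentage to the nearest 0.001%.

4.857%

Value after one year: 24,780 × (1 + 0.0563/52)^52 = 24,780 × 1.057883 = $26,214.34.
Effective yield on the $25,000 outlay: 26,214.34 / 25,000 − 1 = 0.048573 = 4.857%.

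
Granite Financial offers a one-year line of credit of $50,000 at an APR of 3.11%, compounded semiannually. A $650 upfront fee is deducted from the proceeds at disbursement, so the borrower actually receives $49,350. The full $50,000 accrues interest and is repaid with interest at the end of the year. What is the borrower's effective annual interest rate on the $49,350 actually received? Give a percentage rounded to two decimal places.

4.49%

Amount owed after one year: 50,000 × (1 + 0.0311/2)^2 = 50,000 × 1.031342 = $51,567.09.
Effective rate on net proceeds: 51,567.09 / 49,350 − 1 = 0.044926 = 4.49%.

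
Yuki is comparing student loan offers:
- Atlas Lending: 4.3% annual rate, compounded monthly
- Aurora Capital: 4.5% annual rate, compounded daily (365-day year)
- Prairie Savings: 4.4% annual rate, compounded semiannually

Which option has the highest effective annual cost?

Aurora Capital

Atlas Lending: (1 + 0.043/12)^12 − 1 = 4.386%
Aurora Capital: (1 + 0.045/365)^365 − 1 = 4.602%
Prairie Savings: (1 + 0.044/2)^2 − 1 = 4.448%
The highest effective annual rate is Aurora Capital at 4.602%.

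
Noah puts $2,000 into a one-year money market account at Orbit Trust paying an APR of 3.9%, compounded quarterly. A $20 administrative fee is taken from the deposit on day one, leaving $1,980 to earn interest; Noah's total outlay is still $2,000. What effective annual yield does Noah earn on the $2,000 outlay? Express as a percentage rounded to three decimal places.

Value after one year: 1,980 × (1 + 0.039/4)^4 = 1,980 × 1.039574 = $2,058.36.
Effective yield on the $2,000 outlay: 2,058.36 / 2,000 − 1 = 0.029178 = 2.918%.

2.918%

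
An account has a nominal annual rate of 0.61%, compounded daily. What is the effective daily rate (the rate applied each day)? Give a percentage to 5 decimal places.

With a nominal annual rate compounded daily, the periodic rate is the nominal rate divided by 365.
i = 0.0061 / 365 = 0.0000167 = 0.00167%.

0.00167%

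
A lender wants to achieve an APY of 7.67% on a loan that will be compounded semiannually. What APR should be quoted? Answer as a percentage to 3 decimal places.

(1 + r/2)^2 − 1 = 0.0767, so 1 + r/2 = 1.0767^(1/2).
r/2 = 0.037642, so r = 0.075283 = 7.528%.

7.528%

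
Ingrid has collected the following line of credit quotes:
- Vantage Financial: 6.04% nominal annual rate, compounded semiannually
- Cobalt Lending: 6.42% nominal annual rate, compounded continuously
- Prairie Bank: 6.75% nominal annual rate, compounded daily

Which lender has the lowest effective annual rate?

Vantage Financial

Vantage Financial: (1 + 0.0604/2)^2 − 1 = 6.131%
Cobalt Lending: e^0.0642 − 1 = 6.631%
Prairie Bank: (1 + 0.0675/365)^365 − 1 = 6.982%
The lowest effective annual rate is Vantage Financial at 6.131%.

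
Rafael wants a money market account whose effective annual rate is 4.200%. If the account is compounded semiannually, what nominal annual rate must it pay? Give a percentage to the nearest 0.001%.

(1 + r/2)^2 − 1 = 0.04200, so 1 + r/2 = 1.04200^(1/2).
r/2 = 0.020784, so r = 0.041568 = 4.157%.

4.157%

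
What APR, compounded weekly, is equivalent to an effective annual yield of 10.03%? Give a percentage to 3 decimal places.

(1 + r/52)^52 − 1 = 0.1003, so 1 + r/52 = 1.1003^(1/52).
r/52 = 0.001840, so r = 0.095671 = 9.567%.

9.567%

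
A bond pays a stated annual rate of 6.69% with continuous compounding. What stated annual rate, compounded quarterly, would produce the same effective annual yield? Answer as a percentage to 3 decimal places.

EAR under continuous compounding: e^0.0669 − 1 = 0.069189.
Solve (1 + r/4)^4 = 1.069189: r/4 = 1.069189^(1/4) − 1 = 0.016866, so r = 0.067463 = 6.746%.

6.746%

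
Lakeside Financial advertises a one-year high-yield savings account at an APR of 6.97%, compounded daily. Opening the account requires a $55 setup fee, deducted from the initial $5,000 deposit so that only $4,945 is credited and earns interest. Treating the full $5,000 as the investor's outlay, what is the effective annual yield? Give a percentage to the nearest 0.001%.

6.039%

Value after one year: 4,945 × (1 + 0.0697/365)^365 = 4,945 × 1.072179 = $5,301.93.
Effective yield on the $5,000 outlay: 5,301.93 / 5,000 − 1 = 0.060385 = 6.039%.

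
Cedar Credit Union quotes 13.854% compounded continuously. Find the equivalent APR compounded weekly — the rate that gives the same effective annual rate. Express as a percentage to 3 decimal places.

13.872%

EAR under continuous compounding: e^0.13854 − 1 = 0.148596.
Solve (1 + r/52)^52 = 1.148596: r/52 = 1.148596^(1/52) − 1 = 0.002668, so r = 0.138725 = 13.872%.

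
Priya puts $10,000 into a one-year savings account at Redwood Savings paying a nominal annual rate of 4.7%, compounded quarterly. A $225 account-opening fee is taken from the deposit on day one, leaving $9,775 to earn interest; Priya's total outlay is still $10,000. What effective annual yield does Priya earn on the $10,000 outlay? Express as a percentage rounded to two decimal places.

Value after one year: 9,775 × (1 + 0.047/4)^4 = 9,775 × 1.047835 = $10,242.59.
Effective yield on the $10,000 outlay: 10,242.59 / 10,000 − 1 = 0.024259 = 2.43%.

2.43%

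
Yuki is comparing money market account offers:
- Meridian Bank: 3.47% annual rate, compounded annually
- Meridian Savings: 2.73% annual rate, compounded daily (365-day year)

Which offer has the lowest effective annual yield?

Meridian Bank: compounded annually, EAR = 3.470%
Meridian Savings: (1 + 0.0273/365)^365 − 1 = 2.768%
The lowest effective annual rate is Meridian Savings at 2.768%.

Meridian Savings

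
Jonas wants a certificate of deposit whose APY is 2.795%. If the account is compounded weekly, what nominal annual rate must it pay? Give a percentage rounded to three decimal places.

(1 + r/52)^52 − 1 = 0.02795, so 1 + r/52 = 1.02795^(1/52).
r/52 = 0.000530, so r = 0.027574 = 2.757%.

2.757%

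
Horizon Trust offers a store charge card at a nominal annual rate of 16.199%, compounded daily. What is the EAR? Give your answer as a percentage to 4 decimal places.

17.5806%

EAR = (1 + 0.16199/365)^365 − 1.
= (1 + 0.000444)^365 − 1 = 1.175806 − 1 = 17.5806%.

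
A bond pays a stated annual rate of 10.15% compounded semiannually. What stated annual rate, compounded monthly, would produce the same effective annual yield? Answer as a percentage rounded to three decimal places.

9.942%

EAR = (1 + 0.1015/2)^2 − 1 = 0.104076.
Solve (1 + r/12)^12 = 1.104076: r/12 = 1.104076^(1/12) − 1 = 0.008285, so r = 0.099418 = 9.942%.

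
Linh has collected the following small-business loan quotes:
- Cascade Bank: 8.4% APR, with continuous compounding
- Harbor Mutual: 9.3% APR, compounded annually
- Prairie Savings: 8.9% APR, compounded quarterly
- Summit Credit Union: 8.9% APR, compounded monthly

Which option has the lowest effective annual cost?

Cascade Bank: e^0.084 − 1 = 8.763%
Harbor Mutual: compounded annually, EAR = 9.300%
Prairie Savings: (1 + 0.089/4)^4 − 1 = 9.201%
Summit Credit Union: (1 + 0.089/12)^12 − 1 = 9.272%
The lowest effective annual rate is Cascade Bank at 8.763%.

Cascade Bank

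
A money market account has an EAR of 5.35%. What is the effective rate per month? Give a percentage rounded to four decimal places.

The per-month rate i satisfies (1 + i)^12 = 1 + 0.0535.
i = 1.0535^(1/12) − 1 = 0.0043526 = 0.4353%.

0.4353%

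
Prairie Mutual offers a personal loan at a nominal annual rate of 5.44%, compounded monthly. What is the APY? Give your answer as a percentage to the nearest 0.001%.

5.578%

EAR = (1 + 0.0544/12)^12 − 1.
= (1 + 0.004533)^12 − 1 = 1.055777 − 1 = 5.578%.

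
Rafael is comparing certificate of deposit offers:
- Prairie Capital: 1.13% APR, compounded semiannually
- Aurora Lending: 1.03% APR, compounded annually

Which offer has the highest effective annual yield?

Prairie Capital

Prairie Capital: (1 + 0.0113/2)^2 − 1 = 1.133%
Aurora Lending: compounded annually, EAR = 1.030%
The highest effective annual rate is Prairie Capital at 1.133%.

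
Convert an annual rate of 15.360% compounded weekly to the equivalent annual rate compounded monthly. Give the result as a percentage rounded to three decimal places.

15.436%

EAR = (1 + 0.15360/52)^52 − 1 = 0.165760.
Solve (1 + r/12)^12 = 1.165760: r/12 = 1.165760^(1/12) − 1 = 0.012863, so r = 0.154358 = 15.436%.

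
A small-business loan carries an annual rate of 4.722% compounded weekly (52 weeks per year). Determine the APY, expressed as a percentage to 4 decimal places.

EAR = (1 + 0.04722/52)^52 − 1.
= (1 + 0.000908)^52 − 1 = 1.048330 − 1 = 4.8330%.

4.8330%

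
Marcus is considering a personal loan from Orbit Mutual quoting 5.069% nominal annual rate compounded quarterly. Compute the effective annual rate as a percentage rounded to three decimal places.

EAR = (1 + 0.05069/4)^4 − 1.
= 1.051662 − 1 = 5.166%.

5.166%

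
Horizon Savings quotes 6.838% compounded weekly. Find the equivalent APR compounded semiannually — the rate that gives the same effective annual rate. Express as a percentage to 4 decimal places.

6.9516%

EAR = (1 + 0.06838/52)^52 − 1 = 0.070724.
Solve (1 + r/2)^2 = 1.070724: r/2 = 1.070724^(1/2) − 1 = 0.034758, so r = 0.069516 = 6.9516%.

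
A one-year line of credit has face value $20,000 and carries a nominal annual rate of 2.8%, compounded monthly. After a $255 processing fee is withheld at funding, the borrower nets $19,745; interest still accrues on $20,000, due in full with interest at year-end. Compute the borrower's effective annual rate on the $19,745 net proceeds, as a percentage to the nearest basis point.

Amount owed after one year: 20,000 × (1 + 0.028/12)^12 = 20,000 × 1.028362 = $20,567.24.
Effective rate on net proceeds: 20,567.24 / 19,745 − 1 = 0.041643 = 4.16%.

4.16%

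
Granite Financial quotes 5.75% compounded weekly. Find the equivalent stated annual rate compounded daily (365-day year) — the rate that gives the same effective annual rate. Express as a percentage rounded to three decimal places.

5.747%

EAR = (1 + 0.0575/52)^52 − 1 = 0.059152.
Solve (1 + r/365)^365 = 1.059152: r/365 = 1.059152^(1/365) − 1 = 0.000157, so r = 0.057473 = 5.747%.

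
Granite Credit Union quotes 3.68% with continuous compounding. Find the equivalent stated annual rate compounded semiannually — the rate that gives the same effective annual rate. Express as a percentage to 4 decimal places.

EAR under continuous compounding: e^0.0368 − 1 = 0.037486.
Solve (1 + r/2)^2 = 1.037486: r/2 = 1.037486^(1/2) − 1 = 0.018570, so r = 0.037141 = 3.7141%.

3.7141%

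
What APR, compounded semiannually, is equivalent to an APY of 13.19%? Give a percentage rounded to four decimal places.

(1 + r/2)^2 − 1 = 0.1319, so 1 + r/2 = 1.1319^(1/2).
r/2 = 0.063908, so r = 0.127816 = 12.7816%.

12.7816%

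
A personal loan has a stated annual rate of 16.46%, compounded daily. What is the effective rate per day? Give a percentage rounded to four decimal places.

With a nominal annual rate compounded daily, the periodic rate is the nominal rate divided by 365.
i = 0.1646 / 365 = 0.0004510 = 0.0451%.

0.0451%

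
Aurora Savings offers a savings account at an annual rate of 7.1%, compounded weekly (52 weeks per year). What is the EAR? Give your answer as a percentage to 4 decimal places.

7.3529%

EAR = (1 + 0.071/52)^52 − 1.
= (1 + 0.001365)^52 − 1 = 1.073529 − 1 = 7.3529%.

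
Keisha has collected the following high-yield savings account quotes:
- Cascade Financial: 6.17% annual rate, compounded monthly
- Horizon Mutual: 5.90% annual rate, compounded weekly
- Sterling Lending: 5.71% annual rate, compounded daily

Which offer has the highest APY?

Cascade Financial

Cascade Financial: (1 + 0.0617/12)^12 − 1 = 6.348%
Horizon Mutual: (1 + 0.0590/52)^52 − 1 = 6.074%
Sterling Lending: (1 + 0.0571/365)^365 − 1 = 5.876%
The highest effective annual rate is Cascade Financial at 6.348%.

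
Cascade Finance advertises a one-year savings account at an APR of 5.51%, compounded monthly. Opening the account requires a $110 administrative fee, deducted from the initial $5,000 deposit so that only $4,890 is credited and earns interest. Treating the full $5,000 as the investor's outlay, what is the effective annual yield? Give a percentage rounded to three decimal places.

Value after one year: 4,890 × (1 + 0.0551/12)^12 = 4,890 × 1.056513 = $5,166.35.
Effective yield on the $5,000 outlay: 5,166.35 / 5,000 − 1 = 0.033270 = 3.327%.

3.327%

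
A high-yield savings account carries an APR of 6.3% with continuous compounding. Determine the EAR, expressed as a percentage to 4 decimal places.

6.5027%

With continuous compounding, EAR = e^0.063 − 1.
e^0.063 = 1.065027, so EAR = 0.065027 = 6.5027%.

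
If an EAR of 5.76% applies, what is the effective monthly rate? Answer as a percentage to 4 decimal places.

0.4678%

The per-month rate i satisfies (1 + i)^12 = 1 + 0.0576.
i = 1.0576^(1/12) − 1 = 0.0046778 = 0.4678%.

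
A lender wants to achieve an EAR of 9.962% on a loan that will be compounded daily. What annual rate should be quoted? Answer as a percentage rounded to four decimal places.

(1 + r/365)^365 − 1 = 0.09962, so 1 + r/365 = 1.09962^(1/365).
r/365 = 0.000260, so r = 0.094977 = 9.4977%.

9.4977%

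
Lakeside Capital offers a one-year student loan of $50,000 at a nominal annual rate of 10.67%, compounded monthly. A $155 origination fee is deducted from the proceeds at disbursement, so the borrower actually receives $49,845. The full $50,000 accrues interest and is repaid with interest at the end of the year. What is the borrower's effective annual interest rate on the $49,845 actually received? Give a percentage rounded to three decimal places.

11.553%

Amount owed after one year: 50,000 × (1 + 0.1067/12)^12 = 50,000 × 1.112076 = $55,603.79.
Effective rate on net proceeds: 55,603.79 / 49,845 − 1 = 0.115534 = 11.553%.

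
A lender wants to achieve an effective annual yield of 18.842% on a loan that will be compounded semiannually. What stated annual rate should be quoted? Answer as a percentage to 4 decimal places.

18.0294%

(1 + r/2)^2 − 1 = 0.18842, so 1 + r/2 = 1.18842^(1/2).
r/2 = 0.090147, so r = 0.180294 = 18.0294%.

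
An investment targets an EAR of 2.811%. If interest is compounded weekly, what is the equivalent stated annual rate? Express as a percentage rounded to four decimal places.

2.7730%

(1 + r/52)^52 − 1 = 0.02811, so 1 + r/52 = 1.02811^(1/52).
r/52 = 0.000533, so r = 0.027730 = 2.7730%.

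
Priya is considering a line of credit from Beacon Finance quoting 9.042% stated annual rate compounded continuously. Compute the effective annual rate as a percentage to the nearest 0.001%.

With continuous compounding, EAR = e^0.09042 − 1.
e^0.09042 = 1.094634, so EAR = 0.094634 = 9.463%.

9.463%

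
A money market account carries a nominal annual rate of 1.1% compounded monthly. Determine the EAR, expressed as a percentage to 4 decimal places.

1.1056%

EAR = (1 + 0.011/12)^12 − 1.
= (1 + 0.000917)^12 − 1 = 1.011056 − 1 = 1.1056%.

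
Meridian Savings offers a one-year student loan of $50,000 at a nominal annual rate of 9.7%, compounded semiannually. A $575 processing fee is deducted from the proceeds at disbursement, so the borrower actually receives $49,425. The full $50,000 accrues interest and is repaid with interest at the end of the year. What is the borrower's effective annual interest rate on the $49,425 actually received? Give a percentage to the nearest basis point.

11.21%

Amount owed after one year: 50,000 × (1 + 0.097/2)^2 = 50,000 × 1.099352 = $54,967.61.
Effective rate on net proceeds: 54,967.61 / 49,425 − 1 = 0.112142 = 11.21%.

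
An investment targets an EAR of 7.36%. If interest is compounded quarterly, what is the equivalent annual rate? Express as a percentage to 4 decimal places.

(1 + r/4)^4 − 1 = 0.0736, so 1 + r/4 = 1.0736^(1/4).
r/4 = 0.017913, so r = 0.071652 = 7.1652%.

7.1652%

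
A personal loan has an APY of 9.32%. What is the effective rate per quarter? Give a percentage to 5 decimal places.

The per-quarter rate i satisfies (1 + i)^4 = 1 + 0.0932.
i = 1.0932^(1/4) − 1 = 0.0225273 = 2.25273%.

2.25273%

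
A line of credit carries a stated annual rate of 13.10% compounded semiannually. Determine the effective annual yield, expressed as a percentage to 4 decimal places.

EAR = (1 + 0.1310/2)^2 − 1.
= (1 + 0.065500)^2 − 1 = 1.135290 − 1 = 13.5290%.

13.5290%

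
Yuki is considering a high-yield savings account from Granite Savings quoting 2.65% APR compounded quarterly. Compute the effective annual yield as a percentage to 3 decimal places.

2.676%

EAR = (1 + 0.0265/4)^4 − 1.
= 1.026765 − 1 = 2.676%.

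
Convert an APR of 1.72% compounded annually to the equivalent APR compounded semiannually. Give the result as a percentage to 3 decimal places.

Compounded annually, EAR = nominal = 0.017200.
Solve (1 + r/2)^2 = 1.017200: r/2 = 1.017200^(1/2) − 1 = 0.008563, so r = 0.017127 = 1.713%.

1.713%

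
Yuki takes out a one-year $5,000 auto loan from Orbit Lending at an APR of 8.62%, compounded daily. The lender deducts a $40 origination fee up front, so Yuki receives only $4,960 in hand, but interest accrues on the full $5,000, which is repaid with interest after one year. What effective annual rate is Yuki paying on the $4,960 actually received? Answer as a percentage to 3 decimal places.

9.880%

Amount owed after one year: 5,000 × (1 + 0.0862/365)^365 = 5,000 × 1.090013 = $5,450.07.
Effective rate on net proceeds: 5,450.07 / 4,960 − 1 = 0.098804 = 9.880%.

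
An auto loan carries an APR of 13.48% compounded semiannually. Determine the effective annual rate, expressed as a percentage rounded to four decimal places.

EAR = (1 + 0.1348/2)^2 − 1.
= (1 + 0.067400)^2 − 1 = 1.139343 − 1 = 13.9343%.

13.9343%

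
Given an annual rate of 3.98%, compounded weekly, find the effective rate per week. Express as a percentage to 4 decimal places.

With a nominal annual rate compounded weekly, the periodic rate is the nominal rate divided by 52.
i = 0.0398 / 52 = 0.0007654 = 0.0765%.

0.0765%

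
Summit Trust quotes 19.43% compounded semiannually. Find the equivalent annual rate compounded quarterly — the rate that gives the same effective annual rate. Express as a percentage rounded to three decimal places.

EAR = (1 + 0.1943/2)^2 − 1 = 0.203738.
Solve (1 + r/4)^4 = 1.203738: r/4 = 1.203738^(1/4) − 1 = 0.047449, so r = 0.189797 = 18.980%.

18.980%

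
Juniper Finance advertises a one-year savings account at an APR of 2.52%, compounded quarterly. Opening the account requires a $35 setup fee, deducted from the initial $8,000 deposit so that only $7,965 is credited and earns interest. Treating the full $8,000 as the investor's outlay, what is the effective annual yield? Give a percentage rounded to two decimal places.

Value after one year: 7,965 × (1 + 0.0252/4)^4 = 7,965 × 1.025439 = $8,167.62.
Effective yield on the $8,000 outlay: 8,167.62 / 8,000 − 1 = 0.020953 = 2.10%.

2.10%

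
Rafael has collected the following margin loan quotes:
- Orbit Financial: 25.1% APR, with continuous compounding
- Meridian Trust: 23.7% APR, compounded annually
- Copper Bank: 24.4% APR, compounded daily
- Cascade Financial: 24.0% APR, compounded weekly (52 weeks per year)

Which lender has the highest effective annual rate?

Orbit Financial

Orbit Financial: e^0.251 − 1 = 28.531%
Meridian Trust: compounded annually, EAR = 23.700%
Copper Bank: (1 + 0.244/365)^365 − 1 = 27.624%
Cascade Financial: (1 + 0.240/52)^52 − 1 = 27.055%
The highest effective annual rate is Orbit Financial at 28.531%.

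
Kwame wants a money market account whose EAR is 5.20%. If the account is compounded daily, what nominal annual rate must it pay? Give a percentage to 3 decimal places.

(1 + r/365)^365 − 1 = 0.0520, so 1 + r/365 = 1.0520^(1/365).
r/365 = 0.000139, so r = 0.050697 = 5.070%.

5.070%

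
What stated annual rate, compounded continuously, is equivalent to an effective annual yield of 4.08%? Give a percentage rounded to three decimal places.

3.999%

Continuous: nominal r satisfies e^r − 1 = 0.0408.
r = ln(1 + 0.0408) = ln(1.0408) = 0.039990 = 3.999%.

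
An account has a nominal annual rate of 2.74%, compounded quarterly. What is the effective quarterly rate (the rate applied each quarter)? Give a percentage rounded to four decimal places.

With a nominal annual rate compounded quarterly, the periodic rate is the nominal rate divided by 4.
i = 0.0274 / 4 = 0.0068500 = 0.6850%.

0.6850%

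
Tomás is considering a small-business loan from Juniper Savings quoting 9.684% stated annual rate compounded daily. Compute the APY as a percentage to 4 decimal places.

EAR = (1 + 0.09684/365)^365 − 1.
= (1 + 0.000265)^365 − 1 = 1.101670 − 1 = 10.1670%.

10.1670%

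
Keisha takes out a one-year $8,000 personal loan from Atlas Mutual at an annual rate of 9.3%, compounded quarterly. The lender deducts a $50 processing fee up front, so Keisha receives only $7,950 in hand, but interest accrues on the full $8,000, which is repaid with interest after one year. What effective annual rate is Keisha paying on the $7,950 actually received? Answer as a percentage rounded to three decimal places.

10.319%

Amount owed after one year: 8,000 × (1 + 0.093/4)^4 = 8,000 × 1.096294 = $8,770.35.
Effective rate on net proceeds: 8,770.35 / 7,950 − 1 = 0.103189 = 10.319%.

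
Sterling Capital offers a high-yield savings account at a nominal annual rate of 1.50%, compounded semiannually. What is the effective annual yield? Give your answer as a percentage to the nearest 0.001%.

1.506%

EAR = (1 + 0.0150/2)^2 − 1.
= (1 + 0.007500)^2 − 1 = 1.015056 − 1 = 1.506%.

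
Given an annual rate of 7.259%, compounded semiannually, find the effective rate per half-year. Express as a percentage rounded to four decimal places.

3.6295%

With a nominal annual rate compounded semiannually, the periodic rate is the nominal rate divided by 2.
i = 0.07259 / 2 = 0.0362950 = 3.6295%.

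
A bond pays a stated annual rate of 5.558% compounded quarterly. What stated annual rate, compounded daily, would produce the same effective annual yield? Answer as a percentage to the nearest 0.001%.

5.520%

EAR = (1 + 0.05558/4)^4 − 1 = 0.056749.
Solve (1 + r/365)^365 = 1.056749: r/365 = 1.056749^(1/365) − 1 = 0.000151, so r = 0.055202 = 5.520%.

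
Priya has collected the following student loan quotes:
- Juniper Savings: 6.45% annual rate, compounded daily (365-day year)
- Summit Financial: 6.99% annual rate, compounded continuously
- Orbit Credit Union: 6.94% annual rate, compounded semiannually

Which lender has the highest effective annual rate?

Juniper Savings: (1 + 0.0645/365)^365 − 1 = 6.662%
Summit Financial: e^0.0699 − 1 = 7.240%
Orbit Credit Union: (1 + 0.0694/2)^2 − 1 = 7.060%
The highest effective annual rate is Summit Financial at 7.240%.

Summit Financial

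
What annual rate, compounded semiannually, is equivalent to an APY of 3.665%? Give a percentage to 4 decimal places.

(1 + r/2)^2 − 1 = 0.03665, so 1 + r/2 = 1.03665^(1/2).
r/2 = 0.018160, so r = 0.036320 = 3.6320%.

3.6320%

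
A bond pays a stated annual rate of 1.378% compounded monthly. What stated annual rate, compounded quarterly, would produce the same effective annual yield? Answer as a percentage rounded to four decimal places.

1.3796%

EAR = (1 + 0.01378/12)^12 − 1 = 0.013867.
Solve (1 + r/4)^4 = 1.013867: r/4 = 1.013867^(1/4) − 1 = 0.003449, so r = 0.013796 = 1.3796%.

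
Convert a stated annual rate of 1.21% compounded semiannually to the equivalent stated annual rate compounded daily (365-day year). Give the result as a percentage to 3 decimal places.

1.206%

EAR = (1 + 0.0121/2)^2 − 1 = 0.012137.
Solve (1 + r/365)^365 = 1.012137: r/365 = 1.012137^(1/365) − 1 = 0.000033, so r = 0.012064 = 1.206%.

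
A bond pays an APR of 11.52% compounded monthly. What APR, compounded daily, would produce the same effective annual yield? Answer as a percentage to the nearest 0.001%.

EAR = (1 + 0.1152/12)^12 − 1 = 0.121481.
Solve (1 + r/365)^365 = 1.121481: r/365 = 1.121481^(1/365) − 1 = 0.000314, so r = 0.114669 = 11.467%.

11.467%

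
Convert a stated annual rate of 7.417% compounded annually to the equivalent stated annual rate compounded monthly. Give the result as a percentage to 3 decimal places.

7.176%

Compounded annually, EAR = nominal = 0.074170.
Solve (1 + r/12)^12 = 1.074170: r/12 = 1.074170^(1/12) − 1 = 0.005980, so r = 0.071762 = 7.176%.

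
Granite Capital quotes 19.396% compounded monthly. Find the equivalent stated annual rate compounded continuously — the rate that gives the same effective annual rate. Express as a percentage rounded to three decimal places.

EAR = (1 + 0.19396/12)^12 − 1 = 0.212166.
Equivalent continuous rate: r = ln(1 + 0.212166) = 0.192409 = 19.241%.

19.241%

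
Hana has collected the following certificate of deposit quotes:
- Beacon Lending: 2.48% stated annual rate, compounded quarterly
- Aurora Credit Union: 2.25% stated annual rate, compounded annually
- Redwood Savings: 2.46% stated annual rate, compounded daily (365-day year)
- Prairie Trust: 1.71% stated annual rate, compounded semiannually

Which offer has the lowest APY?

Beacon Lending: (1 + 0.0248/4)^4 − 1 = 2.503%
Aurora Credit Union: compounded annually, EAR = 2.250%
Redwood Savings: (1 + 0.0246/365)^365 − 1 = 2.490%
Prairie Trust: (1 + 0.0171/2)^2 − 1 = 1.717%
The lowest effective annual rate is Prairie Trust at 1.717%.

Prairie Trust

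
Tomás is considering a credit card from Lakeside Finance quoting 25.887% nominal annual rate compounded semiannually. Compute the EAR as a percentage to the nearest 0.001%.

EAR = (1 + 0.25887/2)^2 − 1.
= 1.275623 − 1 = 27.562%.

27.562%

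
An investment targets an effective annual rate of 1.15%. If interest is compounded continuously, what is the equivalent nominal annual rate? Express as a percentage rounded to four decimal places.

Continuous: nominal r satisfies e^r − 1 = 0.0115.
r = ln(1 + 0.0115) = ln(1.0115) = 0.011434 = 1.1434%.

1.1434%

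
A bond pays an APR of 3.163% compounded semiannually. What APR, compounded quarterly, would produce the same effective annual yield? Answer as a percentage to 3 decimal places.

EAR = (1 + 0.03163/2)^2 − 1 = 0.031880.
Solve (1 + r/4)^4 = 1.031880: r/4 = 1.031880^(1/4) − 1 = 0.007876, so r = 0.031506 = 3.151%.

3.151%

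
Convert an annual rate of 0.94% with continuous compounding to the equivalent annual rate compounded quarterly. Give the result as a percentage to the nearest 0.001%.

EAR under continuous compounding: e^0.0094 − 1 = 0.009444.
Solve (1 + r/4)^4 = 1.009444: r/4 = 1.009444^(1/4) − 1 = 0.002353, so r = 0.009411 = 0.941%.

0.941%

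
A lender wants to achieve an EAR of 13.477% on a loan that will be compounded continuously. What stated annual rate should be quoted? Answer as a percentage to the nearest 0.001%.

Continuous: nominal r satisfies e^r − 1 = 0.13477.
r = ln(1 + 0.13477) = ln(1.13477) = 0.126430 = 12.643%.

12.643%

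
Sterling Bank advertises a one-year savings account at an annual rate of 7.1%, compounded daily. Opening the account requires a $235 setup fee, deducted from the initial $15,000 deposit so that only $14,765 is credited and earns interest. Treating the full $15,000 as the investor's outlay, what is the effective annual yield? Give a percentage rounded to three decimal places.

Value after one year: 14,765 × (1 + 0.071/365)^365 = 14,765 × 1.073574 = $15,851.32.
Effective yield on the $15,000 outlay: 15,851.32 / 15,000 − 1 = 0.056754 = 5.675%.

5.675%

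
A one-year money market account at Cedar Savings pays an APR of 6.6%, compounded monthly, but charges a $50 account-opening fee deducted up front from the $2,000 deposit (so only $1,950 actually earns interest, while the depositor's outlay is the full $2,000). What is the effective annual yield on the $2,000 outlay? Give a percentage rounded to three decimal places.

Value after one year: 1,950 × (1 + 0.066/12)^12 = 1,950 × 1.068034 = $2,082.67.
Effective yield on the $2,000 outlay: 2,082.67 / 2,000 − 1 = 0.041333 = 4.133%.

4.133%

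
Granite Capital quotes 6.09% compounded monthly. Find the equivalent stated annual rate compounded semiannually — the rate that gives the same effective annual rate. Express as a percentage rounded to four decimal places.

6.1678%

EAR = (1 + 0.0609/12)^12 − 1 = 0.062629.
Solve (1 + r/2)^2 = 1.062629: r/2 = 1.062629^(1/2) − 1 = 0.030839, so r = 0.061678 = 6.1678%.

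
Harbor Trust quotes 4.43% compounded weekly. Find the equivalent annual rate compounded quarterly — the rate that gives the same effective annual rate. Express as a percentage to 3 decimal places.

4.453%

EAR = (1 + 0.0443/52)^52 − 1 = 0.045276.
Solve (1 + r/4)^4 = 1.045276: r/4 = 1.045276^(1/4) − 1 = 0.011132, so r = 0.044527 = 4.453%.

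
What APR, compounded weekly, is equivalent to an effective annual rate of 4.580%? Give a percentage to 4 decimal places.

(1 + r/52)^52 − 1 = 0.04580, so 1 + r/52 = 1.04580^(1/52).
r/52 = 0.000862, so r = 0.044801 = 4.4801%.

4.4801%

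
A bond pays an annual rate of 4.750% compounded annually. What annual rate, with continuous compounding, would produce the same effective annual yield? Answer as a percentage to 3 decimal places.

4.641%

Compounded annually, EAR = nominal = 0.047500.
Equivalent continuous rate: r = ln(1 + 0.047500) = 0.046406 = 4.641%.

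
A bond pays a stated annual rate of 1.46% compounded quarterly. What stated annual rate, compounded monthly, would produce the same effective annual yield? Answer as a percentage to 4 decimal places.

1.4582%

EAR = (1 + 0.0146/4)^4 − 1 = 0.014680.
Solve (1 + r/12)^12 = 1.014680: r/12 = 1.014680^(1/12) − 1 = 0.001215, so r = 0.014582 = 1.4582%.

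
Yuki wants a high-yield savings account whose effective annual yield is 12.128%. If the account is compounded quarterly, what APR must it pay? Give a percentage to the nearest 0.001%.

11.612%

(1 + r/4)^4 − 1 = 0.12128, so 1 + r/4 = 1.12128^(1/4).
r/4 = 0.029031, so r = 0.116125 = 11.612%.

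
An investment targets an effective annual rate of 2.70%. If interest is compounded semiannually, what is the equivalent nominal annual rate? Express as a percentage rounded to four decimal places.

2.6820%

(1 + r/2)^2 − 1 = 0.0270, so 1 + r/2 = 1.0270^(1/2).
r/2 = 0.013410, so r = 0.026820 = 2.6820%.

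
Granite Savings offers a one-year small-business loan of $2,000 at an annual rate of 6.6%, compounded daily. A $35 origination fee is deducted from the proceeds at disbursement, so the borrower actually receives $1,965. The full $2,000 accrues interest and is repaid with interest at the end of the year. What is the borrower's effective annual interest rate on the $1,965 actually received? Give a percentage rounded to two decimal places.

8.72%

Amount owed after one year: 2,000 × (1 + 0.066/365)^365 = 2,000 × 1.068220 = $2,136.44.
Effective rate on net proceeds: 2,136.44 / 1,965 − 1 = 0.087247 = 8.72%.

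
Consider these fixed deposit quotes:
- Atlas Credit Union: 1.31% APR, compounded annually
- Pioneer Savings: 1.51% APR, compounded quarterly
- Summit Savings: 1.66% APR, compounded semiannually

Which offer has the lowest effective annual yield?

Atlas Credit Union: compounded annually, EAR = 1.310%
Pioneer Savings: (1 + 0.0151/4)^4 − 1 = 1.519%
Summit Savings: (1 + 0.0166/2)^2 − 1 = 1.667%
The lowest effective annual rate is Atlas Credit Union at 1.310%.

Atlas Credit Union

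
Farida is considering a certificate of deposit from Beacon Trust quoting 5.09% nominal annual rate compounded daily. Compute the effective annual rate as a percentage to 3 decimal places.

EAR = (1 + 0.0509/365)^365 − 1.
= 1.052214 − 1 = 5.221%.

5.221%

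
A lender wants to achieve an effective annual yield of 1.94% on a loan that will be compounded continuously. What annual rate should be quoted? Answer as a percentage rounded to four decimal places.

1.9214%

Continuous: nominal r satisfies e^r − 1 = 0.0194.
r = ln(1 + 0.0194) = ln(1.0194) = 0.019214 = 1.9214%.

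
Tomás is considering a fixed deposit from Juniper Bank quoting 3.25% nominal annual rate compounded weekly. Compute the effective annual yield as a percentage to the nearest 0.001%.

EAR = (1 + 0.0325/52)^52 − 1.
= 1.033023 − 1 = 3.302%.

3.302%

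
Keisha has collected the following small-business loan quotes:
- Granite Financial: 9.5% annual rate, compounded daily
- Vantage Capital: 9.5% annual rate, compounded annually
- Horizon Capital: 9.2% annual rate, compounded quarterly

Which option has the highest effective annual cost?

Granite Financial: (1 + 0.095/365)^365 − 1 = 9.965%
Vantage Capital: compounded annually, EAR = 9.500%
Horizon Capital: (1 + 0.092/4)^4 − 1 = 9.522%
The highest effective annual rate is Granite Financial at 9.965%.

Granite Financial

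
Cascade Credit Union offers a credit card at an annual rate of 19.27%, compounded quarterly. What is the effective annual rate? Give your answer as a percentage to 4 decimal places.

EAR = (1 + 0.1927/4)^4 − 1.
= (1 + 0.048175)^4 − 1 = 1.207078 − 1 = 20.7078%.

20.7078%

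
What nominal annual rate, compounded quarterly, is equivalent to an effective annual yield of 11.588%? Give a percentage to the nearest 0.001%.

(1 + r/4)^4 − 1 = 0.11588, so 1 + r/4 = 1.11588^(1/4).
r/4 = 0.027790, so r = 0.111160 = 11.116%.

11.116%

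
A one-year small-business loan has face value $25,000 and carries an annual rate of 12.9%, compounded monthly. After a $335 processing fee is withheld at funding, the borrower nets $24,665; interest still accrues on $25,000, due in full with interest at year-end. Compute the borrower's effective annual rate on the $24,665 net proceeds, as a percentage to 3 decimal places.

Amount owed after one year: 25,000 × (1 + 0.129/12)^12 = 25,000 × 1.136907 = $28,422.68.
Effective rate on net proceeds: 28,422.68 / 24,665 − 1 = 0.152349 = 15.235%.

15.235%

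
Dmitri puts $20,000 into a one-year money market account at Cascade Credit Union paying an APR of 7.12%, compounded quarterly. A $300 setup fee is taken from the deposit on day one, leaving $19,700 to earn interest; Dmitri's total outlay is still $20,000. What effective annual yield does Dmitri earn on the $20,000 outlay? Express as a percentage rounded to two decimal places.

5.70%

Value after one year: 19,700 × (1 + 0.0712/4)^4 = 19,700 × 1.073124 = $21,140.54.
Effective yield on the $20,000 outlay: 21,140.54 / 20,000 − 1 = 0.057027 = 5.70%.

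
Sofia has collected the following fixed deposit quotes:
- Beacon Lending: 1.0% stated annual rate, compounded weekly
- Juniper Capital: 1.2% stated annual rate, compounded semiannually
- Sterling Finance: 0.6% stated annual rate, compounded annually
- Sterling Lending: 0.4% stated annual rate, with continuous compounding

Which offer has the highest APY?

Juniper Capital

Beacon Lending: (1 + 0.010/52)^52 − 1 = 1.005%
Juniper Capital: (1 + 0.012/2)^2 − 1 = 1.204%
Sterling Finance: compounded annually, EAR = 0.600%
Sterling Lending: e^0.004 − 1 = 0.401%
The highest effective annual rate is Juniper Capital at 1.204%.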